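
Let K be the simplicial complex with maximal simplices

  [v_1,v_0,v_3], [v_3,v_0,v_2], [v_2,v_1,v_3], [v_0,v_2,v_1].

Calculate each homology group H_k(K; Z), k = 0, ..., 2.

H_0 ≅ Z,  H_1 = 0,  H_2 ≅ Z.

Fix the vertex order v_0 < v_1 < v_2 < v_3 and write every simplex with vertices in increasing order. Then dim K = 2 and the simplices of K are:

  0-simplices (4): [v_0], [v_1], [v_2], [v_3]
  1-simplices (6): [v_0,v_1], [v_0,v_2], [v_0,v_3], [v_1,v_2], [v_1,v_3], [v_2,v_3]
  2-simplices (4): [v_0,v_1,v_2], [v_0,v_1,v_3], [v_0,v_2,v_3], [v_1,v_2,v_3]

giving chain groups C_0 ≅ Z^4, C_1 ≅ Z^6, C_2 ≅ Z^4.

Boundary ∂_1: C_1 → C_0 sends each edge [p,q] (with p < q) to q − p.
This gives a 4×6 integer matrix of rank 3; reducing to Smith normal form yields diagonal entries (1,1,1).

∂_2: C_2 → C_1 maps a triangle to the signed sum of its edges. For instance
  ∂[v_0,v_1,v_2] = [v_1,v_2] − [v_0,v_2] + [v_0,v_1],
  ∂[v_0,v_1,v_3] = [v_1,v_3] − [v_0,v_3] + [v_0,v_1].
The 6×4 boundary matrix has rank 3 and Smith normal form diag(1,1,1).

Computing H_k = (kernel of ∂_k) / (image of ∂_{k+1}):

  H_0: rank C_0 − rank ∂_1 = 4 − 3 = 1, and the invariant factors of ∂_1 are all 1, so H_0 ≅ Z.
  H_1: rank ker ∂_1 − rank ∂_2 = (6 − 3) − 3 = 0, and the invariant factors of ∂_2 are all 1, so H_1 ≅ 0.
  H_2: rank ker ∂_2 − rank ∂_3 = (4 − 3) − 0 = 1, and there is no ∂_3, so H_2 ≅ Z.

(K is a triangulation of the 2-sphere S^2.)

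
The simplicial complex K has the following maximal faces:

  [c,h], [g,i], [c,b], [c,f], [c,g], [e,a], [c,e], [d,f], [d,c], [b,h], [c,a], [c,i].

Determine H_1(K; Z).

Take the total order a < b < c < d < e < f < g < h < i on the vertex set. Then K (dimension 1) consists of the simplices:

  0-simplices (9): a, b, c, d, e, f, g, h, i
  1-simplices (12): ac, ae, bc, bh, cd, ce, cf, cg, ch, ci, df, gi

Hence C_0 ≅ Z^9, C_1 ≅ Z^12.

∂_1: C_1 → C_0 is given by ∂[p,q] = [q] − [p]. For instance
  ∂cg = g − c.
The 9×12 boundary matrix has rank 8 and Smith normal form diag(1,1,1,1,1,1,1,1).

Reading off H_k = ker ∂_k / im ∂_{k+1}:

  H_1: rank ker ∂_1 − rank ∂_2 = (12 − 8) − 0 = 4, and there is no ∂_2, so H_1 ≅ Z^4.

H_1 = Z^4.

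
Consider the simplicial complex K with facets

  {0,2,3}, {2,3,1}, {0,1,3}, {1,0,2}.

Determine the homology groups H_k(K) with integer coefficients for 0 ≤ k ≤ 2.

H_0 ≅ Z,  H_1 = 0,  H_2 ≅ Z.

Fix the vertex order 0 < 1 < 2 < 3 and write every simplex with vertices in increasing order. Then dim K = 2 and the simplices of K are:

  0-simplices (4): [0], [1], [2], [3]
  1-simplices (6): [0,1], [0,2], [0,3], [1,2], [1,3], [2,3]
  2-simplices (4): [0,1,2], [0,1,3], [0,2,3], [1,2,3]

so the chain groups are C_0 ≅ Z^4, C_1 ≅ Z^6, C_2 ≅ Z^4.

The boundary map ∂_1: C_1 → C_0 maps an edge to its endpoints' difference, ∂[p,q] = q − p. For instance
  ∂[1,2] = [2] − [1].
As a 4×6 matrix over Z this has rank 3, with invariant factors (1,1,1).

Boundary ∂_2: C_2 → C_1 sends each 2-simplex [p,q,r] to [q,r] − [p,r] + [p,q]. For instance
  ∂[0,2,3] = [2,3] − [0,3] + [0,2],
  ∂[1,2,3] = [2,3] − [1,3] + [1,2].
The resulting 6×4 matrix has rank 3, and its Smith normal form has invariant factors (1,1,1).

Reading off H_k = ker ∂_k / im ∂_{k+1}:

  H_0: rank C_0 − rank ∂_1 = 4 − 3 = 1, and the invariant factors of ∂_1 are all 1, so H_0 ≅ Z.
  H_1: rank ker ∂_1 − rank ∂_2 = (6 − 3) − 3 = 0, and the invariant factors of ∂_2 are all 1, so H_1 ≅ 0.
  H_2: rank ker ∂_2 − rank ∂_3 = (4 − 3) − 0 = 1, and there is no ∂_3, so H_2 ≅ Z.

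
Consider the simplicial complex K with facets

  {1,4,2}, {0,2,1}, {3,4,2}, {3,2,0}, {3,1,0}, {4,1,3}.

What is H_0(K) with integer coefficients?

K has 5 vertices, 9 edges, 6 triangles.
rank ∂_0 = 0, rank ∂_1 = 4 ⇒ b_0 = 5 − 0 − 4 = 1; all invariant factors of ∂_1 are 1 so no torsion. So H_0 = Z.

H_0 ≅ Z.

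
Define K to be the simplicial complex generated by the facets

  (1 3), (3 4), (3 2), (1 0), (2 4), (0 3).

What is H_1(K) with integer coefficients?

H_1 = Z^2.

Order the vertices as 0 < 1 < 2 < 3 < 4. Listing each simplex with vertices in this order, K has dimension 1 with simplices:

  0-simplices (5): [0], [1], [2], [3], [4]
  1-simplices (6): [0,1], [0,3], [1,3], [2,3], [2,4], [3,4]

giving chain groups C_0 ≅ Z^5, C_1 ≅ Z^6.

∂_1: C_1 → C_0 sends each edge [p,q] (with p < q) to q − p.
This gives a 5×6 integer matrix of rank 4; reducing to Smith normal form yields diagonal entries (1,1,1,1).

Now H_k = ker ∂_k / im ∂_{k+1}, so:

  H_1: rank ker ∂_1 − rank ∂_2 = (6 − 4) − 0 = 2, and there is no ∂_2, so H_1 ≅ Z^2.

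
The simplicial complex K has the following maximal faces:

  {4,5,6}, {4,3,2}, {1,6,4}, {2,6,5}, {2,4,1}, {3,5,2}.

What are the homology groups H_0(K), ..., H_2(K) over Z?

K has 6 vertices, 12 edges, 6 triangles.
rank ∂_0 = 0, rank ∂_1 = 5 ⇒ b_0 = 6 − 0 − 5 = 1; all invariant factors of ∂_1 are 1 so no torsion. So H_0 = Z.
rank ∂_1 = 5, rank ∂_2 = 6 ⇒ b_1 = 12 − 5 − 6 = 1; all invariant factors of ∂_2 are 1 so no torsion. So H_1 = Z.
rank ∂_2 = 6, rank ∂_3 = 0 ⇒ b_2 = 6 − 6 − 0 = 0. So H_2 = 0.

H_0 ≅ Z,  H_1 ≅ Z,  H_2 = 0.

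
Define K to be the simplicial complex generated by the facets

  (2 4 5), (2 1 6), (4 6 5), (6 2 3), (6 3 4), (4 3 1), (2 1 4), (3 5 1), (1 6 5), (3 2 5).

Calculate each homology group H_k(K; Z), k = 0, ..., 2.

K has 6 vertices, 15 edges, 10 triangles.
rank ∂_0 = 0, rank ∂_1 = 5 ⇒ b_0 = 6 − 0 − 5 = 1; all invariant factors of ∂_1 are 1 so no torsion. So H_0 = Z.
rank ∂_1 = 5, rank ∂_2 = 10 ⇒ b_1 = 15 − 5 − 10 = 0; ∂_2 has invariant factor(s) [2] giving torsion. So H_1 = Z/2.
rank ∂_2 = 10, rank ∂_3 = 0 ⇒ b_2 = 10 − 10 − 0 = 0. So H_2 = 0.

H_0 ≅ Z,  H_1 ≅ Z/2,  H_2 = 0.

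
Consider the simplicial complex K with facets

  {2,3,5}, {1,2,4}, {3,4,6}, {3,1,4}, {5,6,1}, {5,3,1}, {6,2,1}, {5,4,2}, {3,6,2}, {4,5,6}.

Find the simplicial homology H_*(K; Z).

H_0 = Z,  H_1 = Z_2,  H_2 = 0.

We work with the vertex ordering 1 < 2 < 3 < 4 < 5 < 6. The simplices of K, each written with vertices in increasing order, are:

  0-simplices (6): [1], [2], [3], [4], [5], [6]
  1-simplices (15): [1,2], [1,3], [1,4], [1,5], [1,6], [2,3], [2,4], [2,5], [2,6], [3,4], [3,5], [3,6], [4,5], [4,6], [5,6]
  2-simplices (10): [1,2,4], [1,2,6], [1,3,4], [1,3,5], [1,5,6], [2,3,5], [2,3,6], [2,4,5], [3,4,6], [4,5,6]

giving chain groups C_0 ≅ Z^6, C_1 ≅ Z^15, C_2 ≅ Z^10.

Boundary ∂_1: C_1 → C_0 maps an edge to its endpoints' difference, ∂[p,q] = q − p.
This gives a 6×15 integer matrix of rank 5; reducing to Smith normal form yields diagonal entries (1,1,1,1,1).

The boundary map ∂_2: C_2 → C_1 sends each 2-simplex [p,q,r] to [q,r] − [p,r] + [p,q]. For instance
  ∂[3,4,6] = [4,6] − [3,6] + [3,4],
  ∂[1,3,4] = [3,4] − [1,4] + [1,3].
This gives a 15×10 integer matrix of rank 10; reducing to Smith normal form yields diagonal entries (1,1,1,1,1,1,1,1,1,2).

Reading off H_k = ker ∂_k / im ∂_{k+1}:

  H_0: rank C_0 − rank ∂_1 = 6 − 5 = 1, and the invariant factors of ∂_1 are all 1, so H_0 = Z.
  H_1: rank ker ∂_1 − rank ∂_2 = (15 − 5) − 10 = 0, and ∂_2 has invariant factor 2 > 1, so H_1 = Z_2.
  H_2: rank ker ∂_2 − rank ∂_3 = (10 − 10) − 0 = 0, and there is no ∂_3, so H_2 = 0.

As a check, the Euler characteristic is 6 − 15 + 10 = 1, which agrees with 1 − 0 + 0 = 1.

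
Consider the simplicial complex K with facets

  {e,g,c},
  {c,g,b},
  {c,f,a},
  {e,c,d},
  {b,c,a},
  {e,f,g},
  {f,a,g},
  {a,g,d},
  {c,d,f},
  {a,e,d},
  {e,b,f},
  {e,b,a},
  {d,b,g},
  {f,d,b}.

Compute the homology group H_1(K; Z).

Take the total order a < b < c < d < e < f < g on the vertex set. Then K (dimension 2) consists of the simplices:

  0-simplices (7): a, b, c, d, e, f, g
  1-simplices (21): ab, ac, ad, ae, af, ag, bc, bd, be, bf, bg, cd, ce, cf, cg, de, df, dg, ef, eg, fg
  2-simplices (14): abc, abe, acf, ade, adg, afg, bcg, bdf, bdg, bef, cde, cdf, ceg, efg

giving chain groups C_0 ≅ Z^7, C_1 ≅ Z^21, C_2 ≅ Z^14.

∂_1: C_1 → C_0 sends each edge [p,q] (with p < q) to q − p. For instance
  ∂cf = f − c.
The resulting 7×21 matrix has rank 6, and its Smith normal form has invariant factors (1,1,1,1,1,1).

∂_2: C_2 → C_1 maps a triangle to the signed sum of its edges. For instance
  ∂ceg = eg − cg + ce,
  ∂bdf = df − bf + bd.
This gives a 21×14 integer matrix of rank 13; reducing to Smith normal form yields diagonal entries (1,1,1,1,1,1,1,1,1,1,1,1,1).

Computing H_k = (kernel of ∂_k) / (image of ∂_{k+1}):

  H_1: rank ker ∂_1 − rank ∂_2 = (21 − 6) − 13 = 2, and the invariant factors of ∂_2 are all 1, so H_1 ≅ Z^2.

(K is a triangulation of the torus T^2.)

H_1 ≅ Z^2.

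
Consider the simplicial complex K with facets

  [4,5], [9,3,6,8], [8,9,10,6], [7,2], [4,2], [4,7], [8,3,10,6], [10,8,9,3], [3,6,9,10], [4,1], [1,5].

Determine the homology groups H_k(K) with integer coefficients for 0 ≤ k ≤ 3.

H_0 ≅ Z^2,  H_1 ≅ Z^2,  H_2 = 0,  H_3 ≅ Z.

Fix the vertex order 1 < 2 < 3 < 4 < 5 < 6 < 7 < 8 < 9 < 10 and write every simplex with vertices in increasing order. Then dim K = 3 and the simplices of K are:

  0-simplices (10): [1], [2], [3], [4], [5], [6], [7], [8], [9], [10]
  1-simplices (16): [1,4], [1,5], [2,4], [2,7], [3,6], [3,8], [3,9], [3,10], [4,5], [4,7], [6,8], [6,9], [6,10], [8,9], [8,10], [9,10]
  2-simplices (10): [3,6,8], [3,6,9], [3,6,10], [3,8,9], [3,8,10], [3,9,10], [6,8,9], [6,8,10], [6,9,10], [8,9,10]
  3-simplices (5): [3,6,8,9], [3,6,8,10], [3,6,9,10], [3,8,9,10], [6,8,9,10]

so the chain groups are C_0 ≅ Z^10, C_1 ≅ Z^16, C_2 ≅ Z^10, C_3 ≅ Z^5.

∂_1: C_1 → C_0 sends each edge [p,q] (with p < q) to q − p. For instance
  ∂[8,10] = [10] − [8].
The 10×16 boundary matrix has rank 8 and Smith normal form diag(1,1,1,1,1,1,1,1).

The boundary map ∂_2: C_2 → C_1 acts by ∂[p,q,r] = [q,r] − [p,r] + [p,q]. For instance
  ∂[3,6,9] = [6,9] − [3,9] + [3,6],
  ∂[3,6,8] = [6,8] − [3,8] + [3,6].
This gives a 16×10 integer matrix of rank 6; reducing to Smith normal form yields diagonal entries (1,1,1,1,1,1).

∂_3: C_3 → C_2 sends each 3-simplex σ to the alternating sum Σ_i (−1)^i (σ with its i-th vertex removed). For instance
  ∂[6,8,9,10] = [8,9,10] − [6,9,10] + [6,8,10] − [6,8,9],
  ∂[3,8,9,10] = [8,9,10] − [3,9,10] + [3,8,10] − [3,8,9].
As a 10×5 matrix over Z this has rank 4, with invariant factors (1,1,1,1).

From H_k ≅ ker(∂_k) / im(∂_{k+1}) we obtain:

  H_0: rank C_0 − rank ∂_1 = 10 − 8 = 2, and the invariant factors of ∂_1 are all 1, so H_0 = Z^2.
  H_1: rank ker ∂_1 − rank ∂_2 = (16 − 8) − 6 = 2, and the invariant factors of ∂_2 are all 1, so H_1 = Z^2.
  H_2: rank ker ∂_2 − rank ∂_3 = (10 − 6) − 4 = 0, and the invariant factors of ∂_3 are all 1, so H_2 = 0.
  H_3: rank ker ∂_3 − rank ∂_4 = (5 − 4) − 0 = 1, and there is no ∂_4, so H_3 = Z.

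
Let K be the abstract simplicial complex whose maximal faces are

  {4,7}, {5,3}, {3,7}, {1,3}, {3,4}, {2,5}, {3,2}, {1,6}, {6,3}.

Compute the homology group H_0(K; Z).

K has 7 vertices, 9 edges.
rank ∂_0 = 0, rank ∂_1 = 6 ⇒ b_0 = 7 − 0 − 6 = 1; all invariant factors of ∂_1 are 1 so no torsion. So H_0 ≅ Z.

H_0 ≅ Z.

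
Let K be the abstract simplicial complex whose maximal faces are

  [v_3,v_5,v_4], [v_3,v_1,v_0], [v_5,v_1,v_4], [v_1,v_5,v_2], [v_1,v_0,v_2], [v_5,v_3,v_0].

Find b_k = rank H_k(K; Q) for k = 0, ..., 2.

We work with the vertex ordering v_0 < v_1 < v_2 < v_3 < v_4 < v_5. The simplices of K, each written with vertices in increasing order, are:

  0-simplices (6): [v_0], [v_1], [v_2], [v_3], [v_4], [v_5]
  1-simplices (12): [v_0,v_1], [v_0,v_2], [v_0,v_3], [v_0,v_5], [v_1,v_2], [v_1,v_3], [v_1,v_4], [v_1,v_5], [v_2,v_5], [v_3,v_4], [v_3,v_5], [v_4,v_5]
  2-simplices (6): [v_0,v_1,v_2], [v_0,v_1,v_3], [v_0,v_3,v_5], [v_1,v_2,v_5], [v_1,v_4,v_5], [v_3,v_4,v_5]

giving chain groups C_0 ≅ Z^6, C_1 ≅ Z^12, C_2 ≅ Z^6.

The boundary map ∂_1: C_1 → C_0 is given by ∂[p,q] = [q] − [p].
The resulting 6×12 matrix has rank 5, and its Smith normal form has invariant factors (1,1,1,1,1).

Boundary ∂_2: C_2 → C_1 acts by ∂[p,q,r] = [q,r] − [p,r] + [p,q]. For instance
  ∂[v_0,v_1,v_2] = [v_1,v_2] − [v_0,v_2] + [v_0,v_1],
  ∂[v_0,v_1,v_3] = [v_1,v_3] − [v_0,v_3] + [v_0,v_1].
The resulting 12×6 matrix has rank 6, and its Smith normal form has invariant factors (1,1,1,1,1,1).

Now H_k = ker ∂_k / im ∂_{k+1}, so:

  H_0: rank C_0 − rank ∂_1 = 6 − 5 = 1, and the invariant factors of ∂_1 are all 1, so H_0 = Z.
  H_1: rank ker ∂_1 − rank ∂_2 = (12 − 5) − 6 = 1, and the invariant factors of ∂_2 are all 1, so H_1 = Z.
  H_2: rank ker ∂_2 − rank ∂_3 = (6 − 6) − 0 = 0, and there is no ∂_3, so H_2 = 0.

As a check, the Euler characteristic is 6 − 12 + 6 = 0, which agrees with 1 − 1 + 0 = 0.
(K is a triangulation of the cylinder S^1 x I.)

Hence the Betti numbers are b_0 = 1, b_1 = 1, b_2 = 0.

b_0 = 1, b_1 = 1, b_2 = 0.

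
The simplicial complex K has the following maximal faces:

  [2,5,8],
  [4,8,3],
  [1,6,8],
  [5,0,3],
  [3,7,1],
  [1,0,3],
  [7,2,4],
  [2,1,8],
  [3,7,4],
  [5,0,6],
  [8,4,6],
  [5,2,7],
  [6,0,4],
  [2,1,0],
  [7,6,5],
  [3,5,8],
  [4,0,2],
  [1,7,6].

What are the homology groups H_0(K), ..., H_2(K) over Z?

H_0 = Z,  H_1 = Z^2,  H_2 = Z.

Take the total order 0 < 1 < 2 < 3 < 4 < 5 < 6 < 7 < 8 on the vertex set. Then K (dimension 2) consists of the simplices:

  0-simplices (9): [0], [1], [2], [3], [4], [5], [6], [7], [8]
  1-simplices (27): (27 of them)
  2-simplices (18): [0,1,2], [0,1,3], [0,2,4], [0,3,5], [0,4,6], [0,5,6], [1,2,8], [1,3,7], [1,6,7], [1,6,8], [2,4,7], [2,5,7], [2,5,8], [3,4,7], [3,4,8], [3,5,8], [4,6,8], [5,6,7]

so the chain groups are C_0 ≅ Z^9, C_1 ≅ Z^27, C_2 ≅ Z^18.

Boundary ∂_1: C_1 → C_0 is given by ∂[p,q] = [q] − [p]. For instance
  ∂[0,5] = [5] − [0].
This gives a 9×27 integer matrix of rank 8; reducing to Smith normal form yields diagonal entries (1,1,1,1,1,1,1,1).

The boundary map ∂_2: C_2 → C_1 maps a triangle to the signed sum of its edges. For instance
  ∂[2,4,7] = [4,7] − [2,7] + [2,4],
  ∂[1,3,7] = [3,7] − [1,7] + [1,3].
This gives a 27×18 integer matrix of rank 17; reducing to Smith normal form yields diagonal entries (1,1,1,1,1,1,1,1,1,1,1,1,1,1,1,1,1).

Reading off H_k = ker ∂_k / im ∂_{k+1}:

  H_0: rank C_0 − rank ∂_1 = 9 − 8 = 1, and the invariant factors of ∂_1 are all 1, so H_0 = Z.
  H_1: rank ker ∂_1 − rank ∂_2 = (27 − 8) − 17 = 2, and the invariant factors of ∂_2 are all 1, so H_1 = Z^2.
  H_2: rank ker ∂_2 − rank ∂_3 = (18 − 17) − 0 = 1, and there is no ∂_3, so H_2 = Z.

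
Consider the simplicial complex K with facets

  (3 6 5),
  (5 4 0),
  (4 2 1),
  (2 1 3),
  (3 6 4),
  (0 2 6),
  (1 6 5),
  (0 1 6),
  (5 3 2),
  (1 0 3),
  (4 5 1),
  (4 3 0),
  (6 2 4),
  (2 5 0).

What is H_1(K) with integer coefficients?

We work with the vertex ordering 0 < 1 < 2 < 3 < 4 < 5 < 6. The simplices of K, each written with vertices in increasing order, are:

  0-simplices (7): [0], [1], [2], [3], [4], [5], [6]
  1-simplices (21): [0,1], [0,2], [0,3], [0,4], [0,5], [0,6], [1,2], [1,3], [1,4], [1,5], [1,6], [2,3], [2,4], [2,5], [2,6], [3,4], [3,5], [3,6], [4,5], [4,6], [5,6]
  2-simplices (14): [0,1,3], [0,1,6], [0,2,5], [0,2,6], [0,3,4], [0,4,5], [1,2,3], [1,2,4], [1,4,5], [1,5,6], [2,3,5], [2,4,6], [3,4,6], [3,5,6]

Hence C_0 ≅ Z^7, C_1 ≅ Z^21, C_2 ≅ Z^14.

∂_1: C_1 → C_0 is given by ∂[p,q] = [q] − [p].
The resulting 7×21 matrix has rank 6, and its Smith normal form has invariant factors (1,1,1,1,1,1).

∂_2: C_2 → C_1 sends each 2-simplex [p,q,r] to [q,r] − [p,r] + [p,q]. For instance
  ∂[0,2,6] = [2,6] − [0,6] + [0,2],
  ∂[1,2,3] = [2,3] − [1,3] + [1,2].
This gives a 21×14 integer matrix of rank 13; reducing to Smith normal form yields diagonal entries (1,1,1,1,1,1,1,1,1,1,1,1,1).

From H_k ≅ ker(∂_k) / im(∂_{k+1}) we obtain:

  H_1: rank ker ∂_1 − rank ∂_2 = (21 − 6) − 13 = 2, and the invariant factors of ∂_2 are all 1, so H_1 ≅ Z^2.

(K is a triangulation of the torus T^2.)

H_1 = Z^2.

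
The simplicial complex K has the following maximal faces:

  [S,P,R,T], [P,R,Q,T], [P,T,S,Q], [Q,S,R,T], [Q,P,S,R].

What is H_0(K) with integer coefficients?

Fix the vertex order P < Q < R < S < T and write every simplex with vertices in increasing order. Then dim K = 3 and the simplices of K are:

  0-simplices (5): P, Q, R, S, T
  1-simplices (10): PQ, PR, PS, PT, QR, QS, QT, RS, RT, ST
  2-simplices (10): PQR, PQS, PQT, PRS, PRT, PST, QRS, QRT, QST, RST
  3-simplices (5): PQRS, PQRT, PQST, PRST, QRST

Hence C_0 ≅ Z^5, C_1 ≅ Z^10, C_2 ≅ Z^10, C_3 ≅ Z^5.

∂_1: C_1 → C_0 is given by ∂[p,q] = [q] − [p]. For instance
  ∂PT = T − P.
The 5×10 boundary matrix has rank 4 and Smith normal form diag(1,1,1,1).

∂_2: C_2 → C_1 maps a triangle to the signed sum of its edges. For instance
  ∂PQR = QR − PR + PQ,
  ∂QRS = RS − QS + QR.
This gives a 10×10 integer matrix of rank 6; reducing to Smith normal form yields diagonal entries (1,1,1,1,1,1).

The boundary map ∂_3: C_3 → C_2 sends each 3-simplex σ to the alternating sum Σ_i (−1)^i (σ with its i-th vertex removed). For instance
  ∂PQRS = QRS − PRS + PQS − PQR,
  ∂PRST = RST − PST + PRT − PRS.
This gives a 10×5 integer matrix of rank 4; reducing to Smith normal form yields diagonal entries (1,1,1,1).

Reading off H_k = ker ∂_k / im ∂_{k+1}:

  H_0: rank C_0 − rank ∂_1 = 5 − 4 = 1, and the invariant factors of ∂_1 are all 1, so H_0 = Z.

H_0 ≅ Z.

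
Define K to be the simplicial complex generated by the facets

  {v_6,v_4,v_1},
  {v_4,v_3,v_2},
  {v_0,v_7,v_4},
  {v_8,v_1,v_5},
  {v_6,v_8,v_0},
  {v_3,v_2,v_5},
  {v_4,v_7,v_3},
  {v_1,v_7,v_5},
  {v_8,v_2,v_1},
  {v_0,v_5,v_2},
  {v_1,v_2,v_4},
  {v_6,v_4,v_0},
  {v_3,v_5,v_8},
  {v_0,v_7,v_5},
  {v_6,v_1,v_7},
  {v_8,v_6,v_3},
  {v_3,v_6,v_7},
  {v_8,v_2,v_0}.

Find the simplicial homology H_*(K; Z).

H_0 ≅ Z,  H_1 ≅ Z ⊕ Z_2,  H_2 = 0.

Order the vertices as v_0 < v_1 < v_2 < v_3 < v_4 < v_5 < v_6 < v_7 < v_8. Listing each simplex with vertices in this order, K has dimension 2 with simplices:

  0-simplices (9): [v_0], [v_1], [v_2], [v_3], [v_4], [v_5], [v_6], [v_7], [v_8]
  1-simplices (27): (27 of them)
  2-simplices (18): (18 of them)

giving chain groups C_0 ≅ Z^9, C_1 ≅ Z^27, C_2 ≅ Z^18.

∂_1: C_1 → C_0 sends each edge [p,q] (with p < q) to q − p. For instance
  ∂[v_5,v_7] = [v_7] − [v_5].
The resulting 9×27 matrix has rank 8, and its Smith normal form has invariant factors (1,1,1,1,1,1,1,1).

∂_2: C_2 → C_1 sends each 2-simplex [p,q,r] to [q,r] − [p,r] + [p,q]. For instance
  ∂[v_1,v_4,v_6] = [v_4,v_6] − [v_1,v_6] + [v_1,v_4],
  ∂[v_3,v_5,v_8] = [v_5,v_8] − [v_3,v_8] + [v_3,v_5].
The 27×18 boundary matrix has rank 18 and Smith normal form diag(1,1,1,1,1,1,1,1,1,1,1,1,1,1,1,1,1,2).

Now H_k = ker ∂_k / im ∂_{k+1}, so:

  H_0: rank C_0 − rank ∂_1 = 9 − 8 = 1, and the invariant factors of ∂_1 are all 1, so H_0 ≅ Z.
  H_1: rank ker ∂_1 − rank ∂_2 = (27 − 8) − 18 = 1, and ∂_2 has invariant factor 2 > 1, so H_1 ≅ Z ⊕ Z_2.
  H_2: rank ker ∂_2 − rank ∂_3 = (18 − 18) − 0 = 0, and there is no ∂_3, so H_2 ≅ 0.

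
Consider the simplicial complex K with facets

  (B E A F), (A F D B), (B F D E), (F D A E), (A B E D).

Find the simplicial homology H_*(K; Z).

H_0 ≅ Z,  H_1 = 0,  H_2 = 0,  H_3 ≅ Z.

K has 5 vertices, 10 edges, 10 triangles, 5 3-simplices.
rank ∂_0 = 0, rank ∂_1 = 4 ⇒ b_0 = 5 − 0 − 4 = 1; all invariant factors of ∂_1 are 1 so no torsion. So H_0 = Z.
rank ∂_1 = 4, rank ∂_2 = 6 ⇒ b_1 = 10 − 4 − 6 = 0; all invariant factors of ∂_2 are 1 so no torsion. So H_1 = 0.
rank ∂_2 = 6, rank ∂_3 = 4 ⇒ b_2 = 10 − 6 − 4 = 0; all invariant factors of ∂_3 are 1 so no torsion. So H_2 = 0.
rank ∂_3 = 4, rank ∂_4 = 0 ⇒ b_3 = 5 − 4 − 0 = 1. So H_3 = Z.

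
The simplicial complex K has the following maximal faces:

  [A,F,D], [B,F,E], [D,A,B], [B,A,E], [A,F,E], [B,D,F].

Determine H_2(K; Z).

Order the vertices as A < B < D < E < F. Listing each simplex with vertices in this order, K has dimension 2 with simplices:

  0-simplices (5): A, B, D, E, F
  1-simplices (9): AB, AD, AE, AF, BD, BE, BF, DF, EF
  2-simplices (6): ABD, ABE, ADF, AEF, BDF, BEF

so the chain groups are C_0 ≅ Z^5, C_1 ≅ Z^9, C_2 ≅ Z^6.

Boundary ∂_1: C_1 → C_0 sends each edge [p,q] (with p < q) to q − p. For instance
  ∂AD = D − A.
The resulting 5×9 matrix has rank 4, and its Smith normal form has invariant factors (1,1,1,1).

Boundary ∂_2: C_2 → C_1 acts by ∂[p,q,r] = [q,r] − [p,r] + [p,q]. For instance
  ∂ADF = DF − AF + AD,
  ∂BDF = DF − BF + BD.
As a 9×6 matrix over Z this has rank 5, with invariant factors (1,1,1,1,1).

From H_k ≅ ker(∂_k) / im(∂_{k+1}) we obtain:

  H_2: rank ker ∂_2 − rank ∂_3 = (6 − 5) − 0 = 1, and there is no ∂_3, so H_2 ≅ Z.

H_2 = Z.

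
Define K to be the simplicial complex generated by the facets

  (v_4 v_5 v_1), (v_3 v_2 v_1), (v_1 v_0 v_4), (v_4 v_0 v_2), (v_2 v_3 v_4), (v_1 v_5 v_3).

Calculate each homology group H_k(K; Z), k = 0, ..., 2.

H_0 ≅ Z,  H_1 ≅ Z,  H_2 = 0.

Take the total order v_0 < v_1 < v_2 < v_3 < v_4 < v_5 on the vertex set. Then K (dimension 2) consists of the simplices:

  0-simplices (6): [v_0], [v_1], [v_2], [v_3], [v_4], [v_5]
  1-simplices (12): [v_0,v_1], [v_0,v_2], [v_0,v_4], [v_1,v_2], [v_1,v_3], [v_1,v_4], [v_1,v_5], [v_2,v_3], [v_2,v_4], [v_3,v_4], [v_3,v_5], [v_4,v_5]
  2-simplices (6): [v_0,v_1,v_4], [v_0,v_2,v_4], [v_1,v_2,v_3], [v_1,v_3,v_5], [v_1,v_4,v_5], [v_2,v_3,v_4]

giving chain groups C_0 ≅ Z^6, C_1 ≅ Z^12, C_2 ≅ Z^6.

Boundary ∂_1: C_1 → C_0 maps an edge to its endpoints' difference, ∂[p,q] = q − p. For instance
  ∂[v_4,v_5] = [v_5] − [v_4].
This gives a 6×12 integer matrix of rank 5; reducing to Smith normal form yields diagonal entries (1,1,1,1,1).

Boundary ∂_2: C_2 → C_1 maps a triangle to the signed sum of its edges. For instance
  ∂[v_2,v_3,v_4] = [v_3,v_4] − [v_2,v_4] + [v_2,v_3],
  ∂[v_1,v_4,v_5] = [v_4,v_5] − [v_1,v_5] + [v_1,v_4].
The resulting 12×6 matrix has rank 6, and its Smith normal form has invariant factors (1,1,1,1,1,1).

Reading off H_k = ker ∂_k / im ∂_{k+1}:

  H_0: rank C_0 − rank ∂_1 = 6 − 5 = 1, and the invariant factors of ∂_1 are all 1, so H_0 = Z.
  H_1: rank ker ∂_1 − rank ∂_2 = (12 − 5) − 6 = 1, and the invariant factors of ∂_2 are all 1, so H_1 = Z.
  H_2: rank ker ∂_2 − rank ∂_3 = (6 − 6) − 0 = 0, and there is no ∂_3, so H_2 = 0.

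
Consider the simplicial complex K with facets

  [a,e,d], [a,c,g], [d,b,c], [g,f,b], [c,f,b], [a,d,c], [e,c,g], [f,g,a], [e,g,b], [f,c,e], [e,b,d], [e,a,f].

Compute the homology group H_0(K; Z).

H_0 = Z.

Take the total order a < b < c < d < e < f < g on the vertex set. Then K (dimension 2) consists of the simplices:

  0-simplices (7): a, b, c, d, e, f, g
  1-simplices (18): ac, ad, ae, af, ag, bc, bd, be, bf, bg, cd, ce, cf, cg, de, ef, eg, fg
  2-simplices (12): acd, acg, ade, aef, afg, bcd, bcf, bde, beg, bfg, cef, ceg

Hence C_0 ≅ Z^7, C_1 ≅ Z^18, C_2 ≅ Z^12.

Boundary ∂_1: C_1 → C_0 is given by ∂[p,q] = [q] − [p].
This gives a 7×18 integer matrix of rank 6; reducing to Smith normal form yields diagonal entries (1,1,1,1,1,1).

The boundary map ∂_2: C_2 → C_1 maps a triangle to the signed sum of its edges. For instance
  ∂acg = cg − ag + ac,
  ∂bcf = cf − bf + bc.
This gives a 18×12 integer matrix of rank 12; reducing to Smith normal form yields diagonal entries (1,1,1,1,1,1,1,1,1,1,1,2).

Computing H_k = (kernel of ∂_k) / (image of ∂_{k+1}):

  H_0: rank C_0 − rank ∂_1 = 7 − 6 = 1, and the invariant factors of ∂_1 are all 1, so H_0 = Z.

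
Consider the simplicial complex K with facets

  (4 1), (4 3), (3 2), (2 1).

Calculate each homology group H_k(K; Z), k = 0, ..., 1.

H_0 = Z,  H_1 = Z.

Order the vertices as 1 < 2 < 3 < 4. Listing each simplex with vertices in this order, K has dimension 1 with simplices:

  0-simplices (4): [1], [2], [3], [4]
  1-simplices (4): [1,2], [1,4], [2,3], [3,4]

so the chain groups are C_0 ≅ Z^4, C_1 ≅ Z^4.

The boundary map ∂_1: C_1 → C_0 is given by ∂[p,q] = [q] − [p].
As a 4×4 matrix over Z this has rank 3, with invariant factors (1,1,1).

From H_k ≅ ker(∂_k) / im(∂_{k+1}) we obtain:

  H_0: rank C_0 − rank ∂_1 = 4 − 3 = 1, and the invariant factors of ∂_1 are all 1, so H_0 ≅ Z.
  H_1: rank ker ∂_1 − rank ∂_2 = (4 − 3) − 0 = 1, and there is no ∂_2, so H_1 ≅ Z.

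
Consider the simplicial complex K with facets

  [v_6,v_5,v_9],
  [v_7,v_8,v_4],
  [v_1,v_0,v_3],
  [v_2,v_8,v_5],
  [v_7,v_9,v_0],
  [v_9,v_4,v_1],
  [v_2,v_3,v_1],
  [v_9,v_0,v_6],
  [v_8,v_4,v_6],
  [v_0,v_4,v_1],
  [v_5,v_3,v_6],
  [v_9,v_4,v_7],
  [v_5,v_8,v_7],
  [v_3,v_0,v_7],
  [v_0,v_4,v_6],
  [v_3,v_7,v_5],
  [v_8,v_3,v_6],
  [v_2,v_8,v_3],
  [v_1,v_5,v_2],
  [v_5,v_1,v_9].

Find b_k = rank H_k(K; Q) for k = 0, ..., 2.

K has 10 vertices, 30 edges, 20 triangles.
rank ∂_0 = 0, rank ∂_1 = 9 ⇒ b_0 = 10 − 0 − 9 = 1; all invariant factors of ∂_1 are 1 so no torsion. So H_0 = Z.
rank ∂_1 = 9, rank ∂_2 = 20 ⇒ b_1 = 30 − 9 − 20 = 1; ∂_2 has invariant factor(s) [2] giving torsion. So H_1 = Z × Z/2.
rank ∂_2 = 20, rank ∂_3 = 0 ⇒ b_2 = 20 − 20 − 0 = 0. So H_2 = 0.

b_0 = 1, b_1 = 1, b_2 = 0.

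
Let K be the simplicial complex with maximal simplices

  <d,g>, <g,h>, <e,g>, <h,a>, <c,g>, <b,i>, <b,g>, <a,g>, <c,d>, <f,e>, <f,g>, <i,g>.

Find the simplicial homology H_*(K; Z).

H_0 = Z,  H_1 = Z^4.

We work with the vertex ordering a < b < c < d < e < f < g < h < i. The simplices of K, each written with vertices in increasing order, are:

  0-simplices (9): a, b, c, d, e, f, g, h, i
  1-simplices (12): ag, ah, bg, bi, cd, cg, dg, ef, eg, fg, gh, gi

Hence C_0 ≅ Z^9, C_1 ≅ Z^12.

Boundary ∂_1: C_1 → C_0 sends each edge [p,q] (with p < q) to q − p. For instance
  ∂bg = g − b.
The 9×12 boundary matrix has rank 8 and Smith normal form diag(1,1,1,1,1,1,1,1).

From H_k ≅ ker(∂_k) / im(∂_{k+1}) we obtain:

  H_0: rank C_0 − rank ∂_1 = 9 − 8 = 1, and the invariant factors of ∂_1 are all 1, so H_0 = Z.
  H_1: rank ker ∂_1 − rank ∂_2 = (12 − 8) − 0 = 4, and there is no ∂_2, so H_1 = Z^4.

As a check, the Euler characteristic is 9 − 12 = -3, which agrees with 1 − 4 = -3.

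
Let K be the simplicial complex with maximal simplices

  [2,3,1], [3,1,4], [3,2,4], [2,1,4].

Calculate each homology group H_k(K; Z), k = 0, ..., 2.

Take the total order 1 < 2 < 3 < 4 on the vertex set. Then K (dimension 2) consists of the simplices:

  0-simplices (4): [1], [2], [3], [4]
  1-simplices (6): [1,2], [1,3], [1,4], [2,3], [2,4], [3,4]
  2-simplices (4): [1,2,3], [1,2,4], [1,3,4], [2,3,4]

so the chain groups are C_0 ≅ Z^4, C_1 ≅ Z^6, C_2 ≅ Z^4.

∂_1: C_1 → C_0 sends each edge [p,q] (with p < q) to q − p.
As a 4×6 matrix over Z this has rank 3, with invariant factors (1,1,1).

The boundary map ∂_2: C_2 → C_1 maps a triangle to the signed sum of its edges. For instance
  ∂[1,3,4] = [3,4] − [1,4] + [1,3],
  ∂[1,2,4] = [2,4] − [1,4] + [1,2].
The 6×4 boundary matrix has rank 3 and Smith normal form diag(1,1,1).

From H_k ≅ ker(∂_k) / im(∂_{k+1}) we obtain:

  H_0: rank C_0 − rank ∂_1 = 4 − 3 = 1, and the invariant factors of ∂_1 are all 1, so H_0 ≅ Z.
  H_1: rank ker ∂_1 − rank ∂_2 = (6 − 3) − 3 = 0, and the invariant factors of ∂_2 are all 1, so H_1 ≅ 0.
  H_2: rank ker ∂_2 − rank ∂_3 = (4 − 3) − 0 = 1, and there is no ∂_3, so H_2 ≅ Z.

As a check, the Euler characteristic is 4 − 6 + 4 = 2, which agrees with 1 − 0 + 1 = 2.
(K is a triangulation of the 2-sphere S^2.)

H_0 ≅ Z,  H_1 = 0,  H_2 ≅ Z.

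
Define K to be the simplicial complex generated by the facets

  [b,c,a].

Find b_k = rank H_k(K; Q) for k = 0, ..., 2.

We work with the vertex ordering a < b < c. The simplices of K, each written with vertices in increasing order, are:

  0-simplices (3): a, b, c
  1-simplices (3): ab, ac, bc
  2-simplices (1): abc

Hence C_0 ≅ Z^3, C_1 ≅ Z^3, C_2 ≅ Z^1.

∂_1: C_1 → C_0 is given by ∂[p,q] = [q] − [p].
The resulting 3×3 matrix has rank 2, and its Smith normal form has invariant factors (1,1).

∂_2: C_2 → C_1 acts by ∂[p,q,r] = [q,r] − [p,r] + [p,q]. For instance
  ∂abc = bc − ac + ab.
As a 3×1 matrix over Z this has rank 1, with invariant factors (1).

Now H_k = ker ∂_k / im ∂_{k+1}, so:

  H_0: rank C_0 − rank ∂_1 = 3 − 2 = 1, and the invariant factors of ∂_1 are all 1, so H_0 ≅ Z.
  H_1: rank ker ∂_1 − rank ∂_2 = (3 − 2) − 1 = 0, and the invariant factors of ∂_2 are all 1, so H_1 ≅ 0.
  H_2: rank ker ∂_2 − rank ∂_3 = (1 − 1) − 0 = 0, and there is no ∂_3, so H_2 ≅ 0.

(K is a triangulation of the 2-simplex.)

Hence the Betti numbers are b_0 = 1, b_1 = 0, b_2 = 0.

b_0 = 1, b_1 = 0, b_2 = 0.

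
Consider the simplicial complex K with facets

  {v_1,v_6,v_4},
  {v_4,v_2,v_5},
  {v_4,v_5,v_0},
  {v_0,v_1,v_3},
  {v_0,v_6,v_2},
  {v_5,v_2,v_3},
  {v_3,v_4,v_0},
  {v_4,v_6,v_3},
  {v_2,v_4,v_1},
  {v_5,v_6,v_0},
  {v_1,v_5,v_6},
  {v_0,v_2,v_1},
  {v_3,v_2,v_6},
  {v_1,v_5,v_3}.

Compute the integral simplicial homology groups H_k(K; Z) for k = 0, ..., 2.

K has 7 vertices, 21 edges, 14 triangles.
rank ∂_0 = 0, rank ∂_1 = 6 ⇒ b_0 = 7 − 0 − 6 = 1; all invariant factors of ∂_1 are 1 so no torsion. So H_0 ≅ Z.
rank ∂_1 = 6, rank ∂_2 = 13 ⇒ b_1 = 21 − 6 − 13 = 2; all invariant factors of ∂_2 are 1 so no torsion. So H_1 ≅ Z^2.
rank ∂_2 = 13, rank ∂_3 = 0 ⇒ b_2 = 14 − 13 − 0 = 1. So H_2 ≅ Z.

H_0 = Z,  H_1 = Z^2,  H_2 = Z.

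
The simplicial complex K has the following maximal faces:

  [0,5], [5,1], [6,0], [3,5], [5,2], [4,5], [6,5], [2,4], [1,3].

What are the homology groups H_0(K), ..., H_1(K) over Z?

We work with the vertex ordering 0 < 1 < 2 < 3 < 4 < 5 < 6. The simplices of K, each written with vertices in increasing order, are:

  0-simplices (7): [0], [1], [2], [3], [4], [5], [6]
  1-simplices (9): [0,5], [0,6], [1,3], [1,5], [2,4], [2,5], [3,5], [4,5], [5,6]

giving chain groups C_0 ≅ Z^7, C_1 ≅ Z^9.

∂_1: C_1 → C_0 maps an edge to its endpoints' difference, ∂[p,q] = q − p. For instance
  ∂[2,4] = [4] − [2].
This gives a 7×9 integer matrix of rank 6; reducing to Smith normal form yields diagonal entries (1,1,1,1,1,1).

Reading off H_k = ker ∂_k / im ∂_{k+1}:

  H_0: rank C_0 − rank ∂_1 = 7 − 6 = 1, and the invariant factors of ∂_1 are all 1, so H_0 ≅ Z.
  H_1: rank ker ∂_1 − rank ∂_2 = (9 − 6) − 0 = 3, and there is no ∂_2, so H_1 ≅ Z^3.

As a check, the Euler characteristic is 7 − 9 = -2, which agrees with 1 − 3 = -2.

H_0 ≅ Z,  H_1 ≅ Z^3.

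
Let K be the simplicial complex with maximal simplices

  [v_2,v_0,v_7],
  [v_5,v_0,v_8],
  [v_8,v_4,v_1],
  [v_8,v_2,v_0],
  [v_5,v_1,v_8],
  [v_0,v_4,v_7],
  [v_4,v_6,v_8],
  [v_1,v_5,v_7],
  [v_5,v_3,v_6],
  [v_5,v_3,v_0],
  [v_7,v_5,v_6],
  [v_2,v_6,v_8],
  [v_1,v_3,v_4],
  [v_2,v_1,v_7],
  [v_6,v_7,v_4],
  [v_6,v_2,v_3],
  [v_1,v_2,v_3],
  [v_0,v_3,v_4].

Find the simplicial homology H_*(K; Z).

Take the total order v_0 < v_1 < v_2 < v_3 < v_4 < v_5 < v_6 < v_7 < v_8 on the vertex set. Then K (dimension 2) consists of the simplices:

  0-simplices (9): [v_0], [v_1], [v_2], [v_3], [v_4], [v_5], [v_6], [v_7], [v_8]
  1-simplices (27): (27 of them)
  2-simplices (18): (18 of them)

giving chain groups C_0 ≅ Z^9, C_1 ≅ Z^27, C_2 ≅ Z^18.

The boundary map ∂_1: C_1 → C_0 is given by ∂[p,q] = [q] − [p]. For instance
  ∂[v_4,v_7] = [v_7] − [v_4].
As a 9×27 matrix over Z this has rank 8, with invariant factors (1,1,1,1,1,1,1,1).

Boundary ∂_2: C_2 → C_1 sends each 2-simplex [p,q,r] to [q,r] − [p,r] + [p,q]. For instance
  ∂[v_4,v_6,v_7] = [v_6,v_7] − [v_4,v_7] + [v_4,v_6],
  ∂[v_4,v_6,v_8] = [v_6,v_8] − [v_4,v_8] + [v_4,v_6].
This gives a 27×18 integer matrix of rank 17; reducing to Smith normal form yields diagonal entries (1,1,1,1,1,1,1,1,1,1,1,1,1,1,1,1,1).

Computing H_k = (kernel of ∂_k) / (image of ∂_{k+1}):

  H_0: rank C_0 − rank ∂_1 = 9 − 8 = 1, and the invariant factors of ∂_1 are all 1, so H_0 ≅ Z.
  H_1: rank ker ∂_1 − rank ∂_2 = (27 − 8) − 17 = 2, and the invariant factors of ∂_2 are all 1, so H_1 ≅ Z^2.
  H_2: rank ker ∂_2 − rank ∂_3 = (18 − 17) − 0 = 1, and there is no ∂_3, so H_2 ≅ Z.

As a check, the Euler characteristic is 9 − 27 + 18 = 0, which agrees with 1 − 2 + 1 = 0.

H_0 = Z,  H_1 = Z^2,  H_2 = Z.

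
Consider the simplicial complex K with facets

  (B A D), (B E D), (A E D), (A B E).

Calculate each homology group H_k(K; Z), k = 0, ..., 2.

H_0 = Z,  H_1 = 0,  H_2 = Z.

Fix the vertex order A < B < D < E and write every simplex with vertices in increasing order. Then dim K = 2 and the simplices of K are:

  0-simplices (4): A, B, D, E
  1-simplices (6): AB, AD, AE, BD, BE, DE
  2-simplices (4): ABD, ABE, ADE, BDE

Hence C_0 ≅ Z^4, C_1 ≅ Z^6, C_2 ≅ Z^4.

Boundary ∂_1: C_1 → C_0 maps an edge to its endpoints' difference, ∂[p,q] = q − p. For instance
  ∂BE = E − B.
The 4×6 boundary matrix has rank 3 and Smith normal form diag(1,1,1).

∂_2: C_2 → C_1 maps a triangle to the signed sum of its edges. For instance
  ∂ABE = BE − AE + AB,
  ∂ADE = DE − AE + AD.
This gives a 6×4 integer matrix of rank 3; reducing to Smith normal form yields diagonal entries (1,1,1).

Now H_k = ker ∂_k / im ∂_{k+1}, so:

  H_0: rank C_0 − rank ∂_1 = 4 − 3 = 1, and the invariant factors of ∂_1 are all 1, so H_0 ≅ Z.
  H_1: rank ker ∂_1 − rank ∂_2 = (6 − 3) − 3 = 0, and the invariant factors of ∂_2 are all 1, so H_1 ≅ 0.
  H_2: rank ker ∂_2 − rank ∂_3 = (4 − 3) − 0 = 1, and there is no ∂_3, so H_2 ≅ Z.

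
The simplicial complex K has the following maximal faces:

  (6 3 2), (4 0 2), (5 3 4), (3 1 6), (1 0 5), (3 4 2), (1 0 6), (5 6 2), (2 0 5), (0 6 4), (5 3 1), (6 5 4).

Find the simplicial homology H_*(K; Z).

H_0 ≅ Z,  H_1 ≅ Z/2,  H_2 = 0.

Take the total order 0 < 1 < 2 < 3 < 4 < 5 < 6 on the vertex set. Then K (dimension 2) consists of the simplices:

  0-simplices (7): [0], [1], [2], [3], [4], [5], [6]
  1-simplices (18): [0,1], [0,2], [0,4], [0,5], [0,6], [1,3], [1,5], [1,6], [2,3], [2,4], [2,5], [2,6], [3,4], [3,5], [3,6], [4,5], [4,6], [5,6]
  2-simplices (12): [0,1,5], [0,1,6], [0,2,4], [0,2,5], [0,4,6], [1,3,5], [1,3,6], [2,3,4], [2,3,6], [2,5,6], [3,4,5], [4,5,6]

Hence C_0 ≅ Z^7, C_1 ≅ Z^18, C_2 ≅ Z^12.

Boundary ∂_1: C_1 → C_0 is given by ∂[p,q] = [q] − [p].
This gives a 7×18 integer matrix of rank 6; reducing to Smith normal form yields diagonal entries (1,1,1,1,1,1).

Boundary ∂_2: C_2 → C_1 sends each 2-simplex [p,q,r] to [q,r] − [p,r] + [p,q]. For instance
  ∂[2,5,6] = [5,6] − [2,6] + [2,5],
  ∂[1,3,5] = [3,5] − [1,5] + [1,3].
The 18×12 boundary matrix has rank 12 and Smith normal form diag(1,1,1,1,1,1,1,1,1,1,1,2).

Reading off H_k = ker ∂_k / im ∂_{k+1}:

  H_0: rank C_0 − rank ∂_1 = 7 − 6 = 1, and the invariant factors of ∂_1 are all 1, so H_0 ≅ Z.
  H_1: rank ker ∂_1 − rank ∂_2 = (18 − 6) − 12 = 0, and ∂_2 has invariant factor 2 > 1, so H_1 ≅ Z/2.
  H_2: rank ker ∂_2 − rank ∂_3 = (12 − 12) − 0 = 0, and there is no ∂_3, so H_2 ≅ 0.

As a check, the Euler characteristic is 7 − 18 + 12 = 1, which agrees with 1 − 0 + 0 = 1.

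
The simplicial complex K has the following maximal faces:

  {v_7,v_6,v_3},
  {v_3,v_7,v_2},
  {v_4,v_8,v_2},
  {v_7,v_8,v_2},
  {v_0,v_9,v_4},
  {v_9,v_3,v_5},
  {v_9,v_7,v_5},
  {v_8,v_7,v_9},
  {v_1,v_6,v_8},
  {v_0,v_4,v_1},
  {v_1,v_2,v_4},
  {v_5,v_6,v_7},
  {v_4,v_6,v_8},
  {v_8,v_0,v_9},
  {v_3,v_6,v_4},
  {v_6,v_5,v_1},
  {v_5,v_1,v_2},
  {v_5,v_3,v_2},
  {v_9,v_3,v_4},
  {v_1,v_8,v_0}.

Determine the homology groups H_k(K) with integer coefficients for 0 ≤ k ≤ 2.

K has 10 vertices, 30 edges, 20 triangles.
rank ∂_0 = 0, rank ∂_1 = 9 ⇒ b_0 = 10 − 0 − 9 = 1; all invariant factors of ∂_1 are 1 so no torsion. So H_0 = Z.
rank ∂_1 = 9, rank ∂_2 = 20 ⇒ b_1 = 30 − 9 − 20 = 1; ∂_2 has invariant factor(s) [2] giving torsion. So H_1 = Z × Z/2.
rank ∂_2 = 20, rank ∂_3 = 0 ⇒ b_2 = 20 − 20 − 0 = 0. So H_2 = 0.

H_0 = Z,  H_1 = Z × Z/2,  H_2 = 0.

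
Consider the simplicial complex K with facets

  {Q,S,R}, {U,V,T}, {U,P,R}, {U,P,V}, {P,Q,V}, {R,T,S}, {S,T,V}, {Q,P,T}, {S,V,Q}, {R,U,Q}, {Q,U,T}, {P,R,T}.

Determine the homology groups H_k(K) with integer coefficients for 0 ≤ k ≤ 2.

K has 7 vertices, 18 edges, 12 triangles.
rank ∂_0 = 0, rank ∂_1 = 6 ⇒ b_0 = 7 − 0 − 6 = 1; all invariant factors of ∂_1 are 1 so no torsion. So H_0 = Z.
rank ∂_1 = 6, rank ∂_2 = 12 ⇒ b_1 = 18 − 6 − 12 = 0; ∂_2 has invariant factor(s) [2] giving torsion. So H_1 = Z/2.
rank ∂_2 = 12, rank ∂_3 = 0 ⇒ b_2 = 12 − 12 − 0 = 0. So H_2 = 0.

H_0 = Z,  H_1 = Z/2,  H_2 = 0.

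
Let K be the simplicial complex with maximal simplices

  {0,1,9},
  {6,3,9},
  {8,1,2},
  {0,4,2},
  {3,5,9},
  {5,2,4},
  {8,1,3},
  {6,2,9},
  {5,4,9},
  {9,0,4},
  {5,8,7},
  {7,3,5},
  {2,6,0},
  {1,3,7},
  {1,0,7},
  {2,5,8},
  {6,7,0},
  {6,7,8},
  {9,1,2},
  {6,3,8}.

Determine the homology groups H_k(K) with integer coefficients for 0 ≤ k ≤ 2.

H_0 ≅ Z,  H_1 ≅ Z ⊕ Z_2,  H_2 = 0.

K has 10 vertices, 30 edges, 20 triangles.
rank ∂_0 = 0, rank ∂_1 = 9 ⇒ b_0 = 10 − 0 − 9 = 1; all invariant factors of ∂_1 are 1 so no torsion. So H_0 ≅ Z.
rank ∂_1 = 9, rank ∂_2 = 20 ⇒ b_1 = 30 − 9 − 20 = 1; ∂_2 has invariant factor(s) [2] giving torsion. So H_1 ≅ Z ⊕ Z_2.
rank ∂_2 = 20, rank ∂_3 = 0 ⇒ b_2 = 20 − 20 − 0 = 0. So H_2 ≅ 0.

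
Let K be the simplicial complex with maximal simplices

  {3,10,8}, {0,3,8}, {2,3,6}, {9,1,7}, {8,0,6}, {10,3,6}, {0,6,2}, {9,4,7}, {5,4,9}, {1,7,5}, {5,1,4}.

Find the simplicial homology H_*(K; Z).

H_0 = Z^2,  H_1 = Z^2,  H_2 = 0.

Order the vertices as 0 < 1 < 2 < 3 < 4 < 5 < 6 < 7 < 8 < 9 < 10. Listing each simplex with vertices in this order, K has dimension 2 with simplices:

  0-simplices (11): [0], [1], [2], [3], [4], [5], [6], [7], [8], [9], [10]
  1-simplices (22): [0,2], [0,3], [0,6], [0,8], [1,4], [1,5], [1,7], [1,9], [2,3], [2,6], [3,6], [3,8], [3,10], [4,5], [4,7], [4,9], [5,7], [5,9], [6,8], [6,10], [7,9], [8,10]
  2-simplices (11): [0,2,6], [0,3,8], [0,6,8], [1,4,5], [1,5,7], [1,7,9], [2,3,6], [3,6,10], [3,8,10], [4,5,9], [4,7,9]

giving chain groups C_0 ≅ Z^11, C_1 ≅ Z^22, C_2 ≅ Z^11.

The boundary map ∂_1: C_1 → C_0 sends each edge [p,q] (with p < q) to q − p. For instance
  ∂[0,6] = [6] − [0].
The 11×22 boundary matrix has rank 9 and Smith normal form diag(1,1,1,1,1,1,1,1,1).

Boundary ∂_2: C_2 → C_1 acts by ∂[p,q,r] = [q,r] − [p,r] + [p,q]. For instance
  ∂[2,3,6] = [3,6] − [2,6] + [2,3],
  ∂[3,8,10] = [8,10] − [3,10] + [3,8].
As a 22×11 matrix over Z this has rank 11, with invariant factors (1,1,1,1,1,1,1,1,1,1,1).

Computing H_k = (kernel of ∂_k) / (image of ∂_{k+1}):

  H_0: rank C_0 − rank ∂_1 = 11 − 9 = 2, and the invariant factors of ∂_1 are all 1, so H_0 ≅ Z^2.
  H_1: rank ker ∂_1 − rank ∂_2 = (22 − 9) − 11 = 2, and the invariant factors of ∂_2 are all 1, so H_1 ≅ Z^2.
  H_2: rank ker ∂_2 − rank ∂_3 = (11 − 11) − 0 = 0, and there is no ∂_3, so H_2 ≅ 0.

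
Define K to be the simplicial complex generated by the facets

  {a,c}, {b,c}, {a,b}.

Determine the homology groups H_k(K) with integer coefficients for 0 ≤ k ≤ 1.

Fix the vertex order a < b < c and write every simplex with vertices in increasing order. Then dim K = 1 and the simplices of K are:

  0-simplices (3): a, b, c
  1-simplices (3): ab, ac, bc

giving chain groups C_0 ≅ Z^3, C_1 ≅ Z^3.

The boundary map ∂_1: C_1 → C_0 maps an edge to its endpoints' difference, ∂[p,q] = q − p.
The 3×3 boundary matrix has rank 2 and Smith normal form diag(1,1).

Computing H_k = (kernel of ∂_k) / (image of ∂_{k+1}):

  H_0: rank C_0 − rank ∂_1 = 3 − 2 = 1, and the invariant factors of ∂_1 are all 1, so H_0 = Z.
  H_1: rank ker ∂_1 − rank ∂_2 = (3 − 2) − 0 = 1, and there is no ∂_2, so H_1 = Z.

(K is a triangulation of the circle S^1.)

H_0 = Z,  H_1 = Z.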